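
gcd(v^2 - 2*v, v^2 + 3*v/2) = v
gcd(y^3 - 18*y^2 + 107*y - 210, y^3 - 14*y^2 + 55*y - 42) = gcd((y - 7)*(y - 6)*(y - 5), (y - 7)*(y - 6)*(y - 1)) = y^2 - 13*y + 42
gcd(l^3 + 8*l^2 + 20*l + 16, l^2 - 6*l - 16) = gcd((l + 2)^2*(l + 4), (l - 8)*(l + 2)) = l + 2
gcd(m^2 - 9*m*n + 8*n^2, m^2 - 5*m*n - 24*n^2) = m - 8*n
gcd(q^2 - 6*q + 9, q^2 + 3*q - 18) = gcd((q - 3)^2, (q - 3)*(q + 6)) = q - 3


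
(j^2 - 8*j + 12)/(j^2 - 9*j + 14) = (j - 6)/(j - 7)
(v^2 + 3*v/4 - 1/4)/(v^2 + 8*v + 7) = (v - 1/4)/(v + 7)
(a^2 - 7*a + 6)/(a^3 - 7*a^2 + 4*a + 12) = (a - 1)/(a^2 - a - 2)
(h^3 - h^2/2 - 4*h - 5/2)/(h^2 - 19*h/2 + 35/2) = (h^2 + 2*h + 1)/(h - 7)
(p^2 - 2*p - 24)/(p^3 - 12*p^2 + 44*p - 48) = (p + 4)/(p^2 - 6*p + 8)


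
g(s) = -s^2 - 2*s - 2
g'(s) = -2*s - 2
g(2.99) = -16.92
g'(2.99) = -7.98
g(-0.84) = -1.03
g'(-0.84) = -0.32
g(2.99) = -16.92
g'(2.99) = -7.98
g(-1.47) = -1.22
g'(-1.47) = 0.94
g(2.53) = -13.46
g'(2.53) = -7.06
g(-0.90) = -1.01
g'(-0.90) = -0.20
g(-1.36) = -1.13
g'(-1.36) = 0.72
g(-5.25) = -19.06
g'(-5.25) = 8.50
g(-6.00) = -26.00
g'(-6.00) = 10.00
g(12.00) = -170.00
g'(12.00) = -26.00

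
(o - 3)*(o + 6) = o^2 + 3*o - 18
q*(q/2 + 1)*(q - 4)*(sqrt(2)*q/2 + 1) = sqrt(2)*q^4/4 - sqrt(2)*q^3/2 + q^3/2 - 2*sqrt(2)*q^2 - q^2 - 4*q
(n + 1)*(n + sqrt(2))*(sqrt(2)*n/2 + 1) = sqrt(2)*n^3/2 + sqrt(2)*n^2/2 + 2*n^2 + sqrt(2)*n + 2*n + sqrt(2)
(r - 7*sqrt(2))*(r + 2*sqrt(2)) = r^2 - 5*sqrt(2)*r - 28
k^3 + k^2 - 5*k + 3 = (k - 1)^2*(k + 3)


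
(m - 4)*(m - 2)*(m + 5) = m^3 - m^2 - 22*m + 40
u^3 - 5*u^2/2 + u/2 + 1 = (u - 2)*(u - 1)*(u + 1/2)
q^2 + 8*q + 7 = (q + 1)*(q + 7)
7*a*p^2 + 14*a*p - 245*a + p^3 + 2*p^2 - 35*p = (7*a + p)*(p - 5)*(p + 7)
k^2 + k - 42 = (k - 6)*(k + 7)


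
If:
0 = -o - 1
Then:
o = -1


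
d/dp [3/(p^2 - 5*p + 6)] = 3*(5 - 2*p)/(p^2 - 5*p + 6)^2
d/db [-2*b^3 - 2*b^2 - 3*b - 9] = -6*b^2 - 4*b - 3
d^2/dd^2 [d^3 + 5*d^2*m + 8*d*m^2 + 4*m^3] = 6*d + 10*m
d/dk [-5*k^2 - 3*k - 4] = -10*k - 3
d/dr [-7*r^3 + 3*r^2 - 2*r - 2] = -21*r^2 + 6*r - 2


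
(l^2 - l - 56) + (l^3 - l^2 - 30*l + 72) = l^3 - 31*l + 16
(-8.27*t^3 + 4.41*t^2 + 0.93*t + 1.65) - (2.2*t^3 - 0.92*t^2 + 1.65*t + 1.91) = -10.47*t^3 + 5.33*t^2 - 0.72*t - 0.26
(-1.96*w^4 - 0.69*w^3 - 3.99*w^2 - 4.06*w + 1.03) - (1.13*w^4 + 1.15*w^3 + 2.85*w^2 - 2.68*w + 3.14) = -3.09*w^4 - 1.84*w^3 - 6.84*w^2 - 1.38*w - 2.11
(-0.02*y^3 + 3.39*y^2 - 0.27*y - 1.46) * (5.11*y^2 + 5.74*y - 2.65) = -0.1022*y^5 + 17.2081*y^4 + 18.1319*y^3 - 17.9939*y^2 - 7.6649*y + 3.869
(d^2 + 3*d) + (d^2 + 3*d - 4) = 2*d^2 + 6*d - 4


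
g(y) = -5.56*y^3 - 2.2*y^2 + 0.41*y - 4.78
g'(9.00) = -1390.27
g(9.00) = -4232.53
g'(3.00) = -162.91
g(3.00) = -173.47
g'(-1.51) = -30.98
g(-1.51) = 8.73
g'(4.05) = -291.00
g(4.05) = -408.56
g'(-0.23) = 0.54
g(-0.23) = -4.92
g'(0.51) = -6.17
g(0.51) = -5.88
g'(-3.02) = -138.43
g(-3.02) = 127.06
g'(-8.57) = -1186.94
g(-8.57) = 3329.72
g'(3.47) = -215.70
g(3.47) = -262.15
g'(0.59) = -7.99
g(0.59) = -6.45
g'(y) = -16.68*y^2 - 4.4*y + 0.41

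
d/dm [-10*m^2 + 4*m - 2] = 4 - 20*m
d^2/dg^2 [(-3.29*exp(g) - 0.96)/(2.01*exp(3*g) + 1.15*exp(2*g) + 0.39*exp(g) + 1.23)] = (-53.167716*exp(6*g) - 57.720969*exp(5*g) - 18.444341*exp(4*g) + 100.632348*exp(3*g) + 47.991222*exp(2*g) + 6.863877*exp(g) - 4.516929)*exp(g)/(8.120601*exp(9*g) + 13.938345*exp(8*g) + 12.701592*exp(7*g) + 21.837754*exp(6*g) + 19.523358*exp(5*g) + 11.189952*exp(4*g) + 12.492036*exp(3*g) + 5.780754*exp(2*g) + 1.770093*exp(g) + 1.860867)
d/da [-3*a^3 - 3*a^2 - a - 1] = -9*a^2 - 6*a - 1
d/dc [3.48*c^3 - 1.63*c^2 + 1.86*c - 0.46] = 10.44*c^2 - 3.26*c + 1.86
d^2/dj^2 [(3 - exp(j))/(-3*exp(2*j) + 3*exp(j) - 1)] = (9*exp(4*j) - 99*exp(3*j) + 63*exp(2*j) + 12*exp(j) - 8)*exp(j)/(27*exp(6*j) - 81*exp(5*j) + 108*exp(4*j) - 81*exp(3*j) + 36*exp(2*j) - 9*exp(j) + 1)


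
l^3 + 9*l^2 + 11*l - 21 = (l - 1)*(l + 3)*(l + 7)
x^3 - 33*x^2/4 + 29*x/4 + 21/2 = (x - 7)*(x - 2)*(x + 3/4)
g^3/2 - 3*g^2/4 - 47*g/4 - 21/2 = (g/2 + 1/2)*(g - 6)*(g + 7/2)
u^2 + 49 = (u - 7*I)*(u + 7*I)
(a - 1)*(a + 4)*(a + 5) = a^3 + 8*a^2 + 11*a - 20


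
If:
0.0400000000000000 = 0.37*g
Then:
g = 0.11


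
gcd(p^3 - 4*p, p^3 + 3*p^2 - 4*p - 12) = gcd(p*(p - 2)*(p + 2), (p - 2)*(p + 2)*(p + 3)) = p^2 - 4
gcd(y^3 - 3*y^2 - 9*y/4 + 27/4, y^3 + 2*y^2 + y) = 1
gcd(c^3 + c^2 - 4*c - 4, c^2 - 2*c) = c - 2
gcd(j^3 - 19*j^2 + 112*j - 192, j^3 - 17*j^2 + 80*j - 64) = j^2 - 16*j + 64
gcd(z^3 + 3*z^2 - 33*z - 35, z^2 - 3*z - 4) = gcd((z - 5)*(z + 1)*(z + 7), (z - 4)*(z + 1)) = z + 1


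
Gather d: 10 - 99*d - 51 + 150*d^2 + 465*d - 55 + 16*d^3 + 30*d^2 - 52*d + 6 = 16*d^3 + 180*d^2 + 314*d - 90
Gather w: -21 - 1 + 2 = -20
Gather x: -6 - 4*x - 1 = -4*x - 7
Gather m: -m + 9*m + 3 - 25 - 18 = 8*m - 40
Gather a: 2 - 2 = 0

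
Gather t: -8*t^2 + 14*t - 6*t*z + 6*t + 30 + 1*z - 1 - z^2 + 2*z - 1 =-8*t^2 + t*(20 - 6*z) - z^2 + 3*z + 28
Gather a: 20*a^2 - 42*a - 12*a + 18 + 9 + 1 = 20*a^2 - 54*a + 28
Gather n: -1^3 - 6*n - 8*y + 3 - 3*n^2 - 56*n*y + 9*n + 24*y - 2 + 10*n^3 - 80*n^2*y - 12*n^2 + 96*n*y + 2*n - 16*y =10*n^3 + n^2*(-80*y - 15) + n*(40*y + 5)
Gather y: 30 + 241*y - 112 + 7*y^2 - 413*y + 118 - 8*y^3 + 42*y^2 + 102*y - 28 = -8*y^3 + 49*y^2 - 70*y + 8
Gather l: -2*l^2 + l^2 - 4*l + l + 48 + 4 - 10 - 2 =-l^2 - 3*l + 40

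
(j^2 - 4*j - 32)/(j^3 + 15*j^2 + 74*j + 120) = (j - 8)/(j^2 + 11*j + 30)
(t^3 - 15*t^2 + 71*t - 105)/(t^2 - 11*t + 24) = (t^2 - 12*t + 35)/(t - 8)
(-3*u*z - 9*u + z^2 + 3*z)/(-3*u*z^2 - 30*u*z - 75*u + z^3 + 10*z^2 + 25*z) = (z + 3)/(z^2 + 10*z + 25)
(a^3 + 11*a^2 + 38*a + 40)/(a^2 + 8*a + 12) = (a^2 + 9*a + 20)/(a + 6)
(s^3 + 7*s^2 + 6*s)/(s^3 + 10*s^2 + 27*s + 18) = s/(s + 3)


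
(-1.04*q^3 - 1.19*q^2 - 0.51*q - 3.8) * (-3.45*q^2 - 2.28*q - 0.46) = 3.588*q^5 + 6.4767*q^4 + 4.9511*q^3 + 14.8202*q^2 + 8.8986*q + 1.748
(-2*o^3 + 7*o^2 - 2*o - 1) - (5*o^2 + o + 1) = -2*o^3 + 2*o^2 - 3*o - 2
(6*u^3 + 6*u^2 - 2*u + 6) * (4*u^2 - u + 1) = 24*u^5 + 18*u^4 - 8*u^3 + 32*u^2 - 8*u + 6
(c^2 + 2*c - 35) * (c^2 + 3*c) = c^4 + 5*c^3 - 29*c^2 - 105*c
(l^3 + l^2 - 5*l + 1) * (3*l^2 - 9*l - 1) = 3*l^5 - 6*l^4 - 25*l^3 + 47*l^2 - 4*l - 1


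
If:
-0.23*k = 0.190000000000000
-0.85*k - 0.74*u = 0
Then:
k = -0.83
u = 0.95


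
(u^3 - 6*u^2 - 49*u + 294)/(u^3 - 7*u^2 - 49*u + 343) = (u - 6)/(u - 7)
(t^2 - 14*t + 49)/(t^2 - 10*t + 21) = (t - 7)/(t - 3)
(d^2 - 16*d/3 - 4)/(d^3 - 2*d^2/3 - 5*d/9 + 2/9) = 3*(d - 6)/(3*d^2 - 4*d + 1)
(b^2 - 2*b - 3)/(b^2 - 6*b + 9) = (b + 1)/(b - 3)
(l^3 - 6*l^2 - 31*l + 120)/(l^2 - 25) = (l^2 - 11*l + 24)/(l - 5)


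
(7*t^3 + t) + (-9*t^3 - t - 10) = -2*t^3 - 10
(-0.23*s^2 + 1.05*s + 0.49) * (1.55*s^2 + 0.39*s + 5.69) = -0.3565*s^4 + 1.5378*s^3 - 0.1397*s^2 + 6.1656*s + 2.7881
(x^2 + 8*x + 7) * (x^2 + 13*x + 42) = x^4 + 21*x^3 + 153*x^2 + 427*x + 294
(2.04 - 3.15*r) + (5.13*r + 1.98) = 1.98*r + 4.02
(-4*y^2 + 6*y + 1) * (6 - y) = 4*y^3 - 30*y^2 + 35*y + 6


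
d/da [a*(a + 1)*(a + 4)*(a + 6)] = 4*a^3 + 33*a^2 + 68*a + 24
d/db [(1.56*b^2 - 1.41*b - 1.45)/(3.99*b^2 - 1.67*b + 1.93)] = (3.0207*b^2 + 17.5926*b - 5.1428)/(15.9201*b^4 - 13.3266*b^3 + 18.1903*b^2 - 6.4462*b + 3.7249)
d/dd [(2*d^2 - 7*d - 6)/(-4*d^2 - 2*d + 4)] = 2*(-4*d^2 - 4*d - 5)/(4*d^4 + 4*d^3 - 7*d^2 - 4*d + 4)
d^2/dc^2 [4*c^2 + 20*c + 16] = 8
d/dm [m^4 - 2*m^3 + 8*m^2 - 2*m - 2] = 4*m^3 - 6*m^2 + 16*m - 2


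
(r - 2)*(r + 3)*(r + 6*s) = r^3 + 6*r^2*s + r^2 + 6*r*s - 6*r - 36*s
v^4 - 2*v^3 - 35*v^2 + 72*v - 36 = (v - 6)*(v - 1)^2*(v + 6)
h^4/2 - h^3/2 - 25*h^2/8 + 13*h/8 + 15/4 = (h/2 + 1)*(h - 5/2)*(h - 3/2)*(h + 1)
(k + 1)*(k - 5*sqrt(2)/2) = k^2 - 5*sqrt(2)*k/2 + k - 5*sqrt(2)/2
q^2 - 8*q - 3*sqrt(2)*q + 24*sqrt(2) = (q - 8)*(q - 3*sqrt(2))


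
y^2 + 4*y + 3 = (y + 1)*(y + 3)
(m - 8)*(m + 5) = m^2 - 3*m - 40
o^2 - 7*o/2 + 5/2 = (o - 5/2)*(o - 1)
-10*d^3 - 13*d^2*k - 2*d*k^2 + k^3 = (-5*d + k)*(d + k)*(2*d + k)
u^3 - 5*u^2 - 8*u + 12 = (u - 6)*(u - 1)*(u + 2)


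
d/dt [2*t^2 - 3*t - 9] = 4*t - 3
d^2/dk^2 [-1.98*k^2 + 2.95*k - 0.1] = -3.96000000000000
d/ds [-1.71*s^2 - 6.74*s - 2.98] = -3.42*s - 6.74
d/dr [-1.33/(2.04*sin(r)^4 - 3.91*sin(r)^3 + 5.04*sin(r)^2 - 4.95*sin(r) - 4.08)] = (10.8528*sin(r)^3 - 15.6009*sin(r)^2 + 13.4064*sin(r) - 6.5835)*cos(r)/(-2.04*sin(r)^4 + 3.91*sin(r)^3 - 5.04*sin(r)^2 + 4.95*sin(r) + 4.08)^2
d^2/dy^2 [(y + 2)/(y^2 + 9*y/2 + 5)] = 16/(8*y^3 + 60*y^2 + 150*y + 125)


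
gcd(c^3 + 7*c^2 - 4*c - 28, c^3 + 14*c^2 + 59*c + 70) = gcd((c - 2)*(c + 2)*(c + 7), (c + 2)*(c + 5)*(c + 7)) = c^2 + 9*c + 14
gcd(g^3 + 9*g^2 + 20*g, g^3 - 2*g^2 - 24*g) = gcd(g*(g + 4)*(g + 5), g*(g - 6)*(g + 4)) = g^2 + 4*g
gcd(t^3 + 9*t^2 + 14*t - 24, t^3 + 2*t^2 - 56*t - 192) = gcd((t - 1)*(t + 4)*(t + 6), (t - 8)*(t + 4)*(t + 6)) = t^2 + 10*t + 24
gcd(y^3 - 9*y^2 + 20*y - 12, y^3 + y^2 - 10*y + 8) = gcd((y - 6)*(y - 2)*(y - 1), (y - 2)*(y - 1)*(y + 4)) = y^2 - 3*y + 2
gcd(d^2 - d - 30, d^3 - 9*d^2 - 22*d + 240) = d^2 - d - 30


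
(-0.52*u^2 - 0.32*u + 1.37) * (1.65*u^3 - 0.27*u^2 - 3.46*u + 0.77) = -0.858*u^5 - 0.3876*u^4 + 4.1461*u^3 + 0.3369*u^2 - 4.9866*u + 1.0549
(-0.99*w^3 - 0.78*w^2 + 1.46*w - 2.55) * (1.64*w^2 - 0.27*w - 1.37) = -1.6236*w^5 - 1.0119*w^4 + 3.9613*w^3 - 3.5076*w^2 - 1.3117*w + 3.4935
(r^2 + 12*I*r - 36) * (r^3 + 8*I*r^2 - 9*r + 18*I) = r^5 + 20*I*r^4 - 141*r^3 - 378*I*r^2 + 108*r - 648*I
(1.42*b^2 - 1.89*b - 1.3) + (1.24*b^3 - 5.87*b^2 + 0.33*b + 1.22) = 1.24*b^3 - 4.45*b^2 - 1.56*b - 0.0800000000000001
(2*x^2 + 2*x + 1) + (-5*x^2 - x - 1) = -3*x^2 + x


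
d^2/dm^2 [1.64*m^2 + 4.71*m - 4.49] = 3.28000000000000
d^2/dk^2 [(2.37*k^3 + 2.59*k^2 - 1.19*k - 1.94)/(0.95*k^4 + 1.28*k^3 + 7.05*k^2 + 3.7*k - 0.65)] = (4.27785*k^9 + 14.02485*k^8 - 89.2295100000001*k^7 - 243.777238*k^6 - 271.758246*k^5 - 322.904472*k^4 - 447.43846*k^3 - 622.90755*k^2 - 340.02498*k - 74.43265)/(0.857375*k^12 + 3.4656*k^11 + 23.757315*k^10 + 63.551702*k^9 + 201.53961*k^8 + 352.98594*k^7 + 560.436795*k^6 + 555.36525*k^5 + 175.35735*k^4 - 49.4561*k^3 - 17.759625*k^2 + 4.68975*k - 0.274625)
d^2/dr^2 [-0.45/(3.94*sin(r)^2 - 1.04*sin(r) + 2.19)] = (27.94248*sin(r)^4 - 5.53176*sin(r)^3 - 56.95848*sin(r)^2 + 12.08844*sin(r) + 6.7923)/(3.94*sin(r)^2 - 1.04*sin(r) + 2.19)^3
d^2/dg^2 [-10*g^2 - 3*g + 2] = -20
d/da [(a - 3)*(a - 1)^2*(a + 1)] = 4*a^3 - 12*a^2 + 4*a + 4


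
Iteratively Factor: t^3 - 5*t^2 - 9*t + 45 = (t + 3)*(t^2 - 8*t + 15) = (t - 3)*(t + 3)*(t - 5)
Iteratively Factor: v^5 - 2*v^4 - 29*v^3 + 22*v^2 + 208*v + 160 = (v - 5)*(v^4 + 3*v^3 - 14*v^2 - 48*v - 32) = (v - 5)*(v - 4)*(v^3 + 7*v^2 + 14*v + 8) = (v - 5)*(v - 4)*(v + 2)*(v^2 + 5*v + 4) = (v - 5)*(v - 4)*(v + 1)*(v + 2)*(v + 4)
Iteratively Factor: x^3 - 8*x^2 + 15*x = (x - 5)*(x^2 - 3*x) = (x - 5)*(x - 3)*(x)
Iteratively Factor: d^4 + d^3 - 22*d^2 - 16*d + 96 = (d + 3)*(d^3 - 2*d^2 - 16*d + 32) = (d + 3)*(d + 4)*(d^2 - 6*d + 8) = (d - 2)*(d + 3)*(d + 4)*(d - 4)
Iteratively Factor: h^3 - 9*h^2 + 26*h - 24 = (h - 2)*(h^2 - 7*h + 12) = (h - 4)*(h - 2)*(h - 3)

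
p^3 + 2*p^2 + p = p*(p + 1)^2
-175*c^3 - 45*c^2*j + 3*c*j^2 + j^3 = (-7*c + j)*(5*c + j)^2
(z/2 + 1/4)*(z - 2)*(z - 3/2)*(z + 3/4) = z^4/2 - 9*z^3/8 - z^2/2 + 39*z/32 + 9/16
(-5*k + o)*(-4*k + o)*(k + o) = 20*k^3 + 11*k^2*o - 8*k*o^2 + o^3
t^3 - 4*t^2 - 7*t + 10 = (t - 5)*(t - 1)*(t + 2)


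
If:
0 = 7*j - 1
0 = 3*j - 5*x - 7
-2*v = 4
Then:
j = 1/7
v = -2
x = -46/35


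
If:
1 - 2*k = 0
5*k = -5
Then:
No Solution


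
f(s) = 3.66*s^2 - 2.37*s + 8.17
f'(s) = 7.32*s - 2.37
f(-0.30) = 9.21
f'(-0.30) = -4.57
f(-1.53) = 20.36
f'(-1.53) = -13.57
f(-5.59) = 135.79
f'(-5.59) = -43.29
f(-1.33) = 17.80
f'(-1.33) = -12.11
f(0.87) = 8.88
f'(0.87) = 4.00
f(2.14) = 19.86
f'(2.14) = 13.29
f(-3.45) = 59.91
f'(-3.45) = -27.62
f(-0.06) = 8.33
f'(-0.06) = -2.81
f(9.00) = 283.30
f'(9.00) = 63.51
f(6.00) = 125.71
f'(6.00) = 41.55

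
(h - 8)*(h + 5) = h^2 - 3*h - 40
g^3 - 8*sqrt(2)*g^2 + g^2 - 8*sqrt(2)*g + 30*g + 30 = (g + 1)*(g - 5*sqrt(2))*(g - 3*sqrt(2))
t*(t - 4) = t^2 - 4*t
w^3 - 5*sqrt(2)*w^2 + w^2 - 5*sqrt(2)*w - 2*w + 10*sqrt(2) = (w - 1)*(w + 2)*(w - 5*sqrt(2))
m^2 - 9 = (m - 3)*(m + 3)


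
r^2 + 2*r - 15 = (r - 3)*(r + 5)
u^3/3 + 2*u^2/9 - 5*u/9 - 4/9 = (u/3 + 1/3)*(u - 4/3)*(u + 1)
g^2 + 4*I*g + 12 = (g - 2*I)*(g + 6*I)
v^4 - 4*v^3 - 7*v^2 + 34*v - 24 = (v - 4)*(v - 2)*(v - 1)*(v + 3)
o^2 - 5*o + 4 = (o - 4)*(o - 1)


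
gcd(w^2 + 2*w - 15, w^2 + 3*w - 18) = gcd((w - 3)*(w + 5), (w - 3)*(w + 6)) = w - 3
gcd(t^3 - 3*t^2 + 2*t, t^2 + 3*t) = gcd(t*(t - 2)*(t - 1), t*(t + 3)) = t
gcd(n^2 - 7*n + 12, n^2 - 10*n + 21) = n - 3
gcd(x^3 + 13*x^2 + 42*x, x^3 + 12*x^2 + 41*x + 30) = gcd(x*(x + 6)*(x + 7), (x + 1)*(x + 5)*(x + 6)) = x + 6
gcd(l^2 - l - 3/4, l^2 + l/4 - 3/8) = 1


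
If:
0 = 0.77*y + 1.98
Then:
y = -2.57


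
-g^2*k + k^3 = k*(-g + k)*(g + k)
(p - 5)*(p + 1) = p^2 - 4*p - 5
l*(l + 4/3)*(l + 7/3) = l^3 + 11*l^2/3 + 28*l/9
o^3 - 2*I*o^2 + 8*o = o*(o - 4*I)*(o + 2*I)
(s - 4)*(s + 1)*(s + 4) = s^3 + s^2 - 16*s - 16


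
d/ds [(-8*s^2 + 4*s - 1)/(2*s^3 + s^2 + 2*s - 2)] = 2*(8*s^4 - 8*s^3 - 7*s^2 + 17*s - 3)/(4*s^6 + 4*s^5 + 9*s^4 - 4*s^3 - 8*s + 4)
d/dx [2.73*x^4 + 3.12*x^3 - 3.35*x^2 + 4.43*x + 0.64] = 10.92*x^3 + 9.36*x^2 - 6.7*x + 4.43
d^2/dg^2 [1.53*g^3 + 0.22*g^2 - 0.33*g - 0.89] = 9.18*g + 0.44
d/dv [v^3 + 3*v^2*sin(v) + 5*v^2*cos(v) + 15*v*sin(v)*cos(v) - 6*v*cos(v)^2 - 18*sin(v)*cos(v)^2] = -5*v^2*sin(v) + 3*v^2*cos(v) + 3*v^2 + 6*v*sin(v) + 6*v*sin(2*v) + 10*v*cos(v) + 15*v*cos(2*v) + 15*sin(2*v)/2 - 9*cos(v)/2 - 3*cos(2*v) - 27*cos(3*v)/2 - 3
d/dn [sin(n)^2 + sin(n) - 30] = sin(2*n) + cos(n)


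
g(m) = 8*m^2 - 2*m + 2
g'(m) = 16*m - 2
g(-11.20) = 1027.92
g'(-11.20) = -181.20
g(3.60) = 98.48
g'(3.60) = 55.60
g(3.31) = 83.03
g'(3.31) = 50.96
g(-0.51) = 5.10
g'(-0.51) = -10.16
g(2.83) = 60.41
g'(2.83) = 43.28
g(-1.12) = 14.28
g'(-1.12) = -19.92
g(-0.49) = 4.90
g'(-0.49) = -9.84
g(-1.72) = 29.11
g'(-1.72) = -29.52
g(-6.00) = 302.00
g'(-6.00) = -98.00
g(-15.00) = 1832.00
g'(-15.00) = -242.00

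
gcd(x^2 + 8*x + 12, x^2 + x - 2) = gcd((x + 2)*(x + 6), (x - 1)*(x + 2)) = x + 2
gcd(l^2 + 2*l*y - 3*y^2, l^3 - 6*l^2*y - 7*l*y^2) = 1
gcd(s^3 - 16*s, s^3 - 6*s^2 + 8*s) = s^2 - 4*s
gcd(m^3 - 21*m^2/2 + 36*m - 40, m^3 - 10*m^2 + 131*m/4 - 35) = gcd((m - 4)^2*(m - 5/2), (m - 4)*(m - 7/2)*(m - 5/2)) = m^2 - 13*m/2 + 10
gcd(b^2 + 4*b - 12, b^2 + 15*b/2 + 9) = b + 6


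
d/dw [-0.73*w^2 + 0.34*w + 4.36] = 0.34 - 1.46*w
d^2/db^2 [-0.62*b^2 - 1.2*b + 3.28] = -1.24000000000000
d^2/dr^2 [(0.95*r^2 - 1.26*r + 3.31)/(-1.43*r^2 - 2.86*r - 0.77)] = (12.923768*r^3 - 34.335444*r^2 - 89.547744*r - 53.535724)/(2.924207*r^6 + 17.545242*r^5 + 39.814203*r^4 + 42.288532*r^3 + 21.438417*r^2 + 5.087082*r + 0.456533)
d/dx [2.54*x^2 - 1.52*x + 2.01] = 5.08*x - 1.52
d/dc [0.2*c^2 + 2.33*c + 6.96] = 0.4*c + 2.33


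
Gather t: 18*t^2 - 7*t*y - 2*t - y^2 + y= 18*t^2 + t*(-7*y - 2) - y^2 + y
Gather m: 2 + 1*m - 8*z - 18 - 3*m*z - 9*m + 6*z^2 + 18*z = m*(-3*z - 8) + 6*z^2 + 10*z - 16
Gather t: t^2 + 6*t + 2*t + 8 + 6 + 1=t^2 + 8*t + 15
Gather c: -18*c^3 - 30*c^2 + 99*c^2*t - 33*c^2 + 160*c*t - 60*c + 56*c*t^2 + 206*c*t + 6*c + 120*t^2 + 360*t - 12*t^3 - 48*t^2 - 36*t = -18*c^3 + c^2*(99*t - 63) + c*(56*t^2 + 366*t - 54) - 12*t^3 + 72*t^2 + 324*t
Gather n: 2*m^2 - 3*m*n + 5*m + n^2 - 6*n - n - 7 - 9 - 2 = 2*m^2 + 5*m + n^2 + n*(-3*m - 7) - 18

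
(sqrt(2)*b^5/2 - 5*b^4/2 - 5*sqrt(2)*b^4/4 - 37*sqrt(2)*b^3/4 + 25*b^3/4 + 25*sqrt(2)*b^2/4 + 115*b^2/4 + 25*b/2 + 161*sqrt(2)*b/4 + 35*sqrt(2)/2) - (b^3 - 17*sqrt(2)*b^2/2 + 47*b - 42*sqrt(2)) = sqrt(2)*b^5/2 - 5*b^4/2 - 5*sqrt(2)*b^4/4 - 37*sqrt(2)*b^3/4 + 21*b^3/4 + 59*sqrt(2)*b^2/4 + 115*b^2/4 - 69*b/2 + 161*sqrt(2)*b/4 + 119*sqrt(2)/2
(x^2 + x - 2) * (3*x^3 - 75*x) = 3*x^5 + 3*x^4 - 81*x^3 - 75*x^2 + 150*x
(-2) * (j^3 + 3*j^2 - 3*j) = -2*j^3 - 6*j^2 + 6*j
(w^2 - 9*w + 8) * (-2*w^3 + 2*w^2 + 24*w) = -2*w^5 + 20*w^4 - 10*w^3 - 200*w^2 + 192*w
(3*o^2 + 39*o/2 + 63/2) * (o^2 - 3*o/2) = 3*o^4 + 15*o^3 + 9*o^2/4 - 189*o/4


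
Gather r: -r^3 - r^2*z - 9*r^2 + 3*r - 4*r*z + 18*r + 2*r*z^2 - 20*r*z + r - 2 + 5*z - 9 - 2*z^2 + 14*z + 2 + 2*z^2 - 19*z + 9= -r^3 + r^2*(-z - 9) + r*(2*z^2 - 24*z + 22)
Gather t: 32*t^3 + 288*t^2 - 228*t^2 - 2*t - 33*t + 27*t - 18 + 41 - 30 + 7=32*t^3 + 60*t^2 - 8*t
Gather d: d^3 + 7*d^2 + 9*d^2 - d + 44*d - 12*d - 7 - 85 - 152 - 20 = d^3 + 16*d^2 + 31*d - 264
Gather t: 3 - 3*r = 3 - 3*r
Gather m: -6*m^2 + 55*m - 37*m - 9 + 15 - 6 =-6*m^2 + 18*m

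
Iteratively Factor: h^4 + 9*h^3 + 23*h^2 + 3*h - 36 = (h - 1)*(h^3 + 10*h^2 + 33*h + 36) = (h - 1)*(h + 4)*(h^2 + 6*h + 9) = (h - 1)*(h + 3)*(h + 4)*(h + 3)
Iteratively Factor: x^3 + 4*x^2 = (x + 4)*(x^2) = x*(x + 4)*(x)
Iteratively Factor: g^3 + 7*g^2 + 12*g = (g)*(g^2 + 7*g + 12) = g*(g + 4)*(g + 3)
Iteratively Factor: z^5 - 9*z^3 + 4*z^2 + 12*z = (z - 2)*(z^4 + 2*z^3 - 5*z^2 - 6*z) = (z - 2)*(z + 3)*(z^3 - z^2 - 2*z) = z*(z - 2)*(z + 3)*(z^2 - z - 2) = z*(z - 2)^2*(z + 3)*(z + 1)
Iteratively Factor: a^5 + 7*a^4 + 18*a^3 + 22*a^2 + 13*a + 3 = (a + 3)*(a^4 + 4*a^3 + 6*a^2 + 4*a + 1) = (a + 1)*(a + 3)*(a^3 + 3*a^2 + 3*a + 1) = (a + 1)^2*(a + 3)*(a^2 + 2*a + 1) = (a + 1)^3*(a + 3)*(a + 1)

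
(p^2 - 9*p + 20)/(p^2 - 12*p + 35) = (p - 4)/(p - 7)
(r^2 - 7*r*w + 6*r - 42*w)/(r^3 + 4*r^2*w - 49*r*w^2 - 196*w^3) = (r + 6)/(r^2 + 11*r*w + 28*w^2)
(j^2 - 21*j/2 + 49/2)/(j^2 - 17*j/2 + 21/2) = (2*j - 7)/(2*j - 3)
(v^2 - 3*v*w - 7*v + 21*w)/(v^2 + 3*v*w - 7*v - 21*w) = (v - 3*w)/(v + 3*w)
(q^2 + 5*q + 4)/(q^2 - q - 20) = (q + 1)/(q - 5)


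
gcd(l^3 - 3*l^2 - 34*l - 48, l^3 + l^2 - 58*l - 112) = l^2 - 6*l - 16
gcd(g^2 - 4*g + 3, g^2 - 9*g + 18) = g - 3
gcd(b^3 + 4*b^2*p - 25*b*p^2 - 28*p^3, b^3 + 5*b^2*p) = 1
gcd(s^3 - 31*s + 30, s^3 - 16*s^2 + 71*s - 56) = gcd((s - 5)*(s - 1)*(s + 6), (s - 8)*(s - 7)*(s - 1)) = s - 1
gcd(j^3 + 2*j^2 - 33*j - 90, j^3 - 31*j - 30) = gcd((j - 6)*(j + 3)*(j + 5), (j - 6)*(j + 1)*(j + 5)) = j^2 - j - 30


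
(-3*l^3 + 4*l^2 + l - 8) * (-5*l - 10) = 15*l^4 + 10*l^3 - 45*l^2 + 30*l + 80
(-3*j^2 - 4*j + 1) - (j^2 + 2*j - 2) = -4*j^2 - 6*j + 3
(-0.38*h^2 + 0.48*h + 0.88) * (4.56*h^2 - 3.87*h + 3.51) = -1.7328*h^4 + 3.6594*h^3 + 0.821399999999999*h^2 - 1.7208*h + 3.0888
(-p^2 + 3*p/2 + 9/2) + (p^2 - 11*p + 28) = 65/2 - 19*p/2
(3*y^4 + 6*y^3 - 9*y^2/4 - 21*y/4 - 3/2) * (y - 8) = 3*y^5 - 18*y^4 - 201*y^3/4 + 51*y^2/4 + 81*y/2 + 12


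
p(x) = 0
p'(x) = 0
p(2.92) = 0.00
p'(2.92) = 0.00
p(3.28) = 0.00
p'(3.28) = 0.00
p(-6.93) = 0.00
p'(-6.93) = 0.00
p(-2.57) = 0.00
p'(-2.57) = 0.00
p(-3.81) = 0.00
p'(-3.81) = 0.00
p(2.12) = 0.00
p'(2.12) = 0.00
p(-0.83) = 0.00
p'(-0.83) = 0.00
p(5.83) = 0.00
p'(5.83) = 0.00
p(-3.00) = 0.00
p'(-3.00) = 0.00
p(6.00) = 0.00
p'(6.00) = 0.00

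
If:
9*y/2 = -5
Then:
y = -10/9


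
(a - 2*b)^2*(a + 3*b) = a^3 - a^2*b - 8*a*b^2 + 12*b^3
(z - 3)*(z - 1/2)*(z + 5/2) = z^3 - z^2 - 29*z/4 + 15/4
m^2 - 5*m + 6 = (m - 3)*(m - 2)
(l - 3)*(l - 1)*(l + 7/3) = l^3 - 5*l^2/3 - 19*l/3 + 7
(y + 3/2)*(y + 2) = y^2 + 7*y/2 + 3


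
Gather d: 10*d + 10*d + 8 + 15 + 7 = 20*d + 30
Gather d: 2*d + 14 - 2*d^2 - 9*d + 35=-2*d^2 - 7*d + 49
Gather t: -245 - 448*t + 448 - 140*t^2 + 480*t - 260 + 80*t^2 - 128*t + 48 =-60*t^2 - 96*t - 9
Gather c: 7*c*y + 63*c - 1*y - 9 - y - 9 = c*(7*y + 63) - 2*y - 18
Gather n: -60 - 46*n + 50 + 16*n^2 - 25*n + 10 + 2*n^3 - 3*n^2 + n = 2*n^3 + 13*n^2 - 70*n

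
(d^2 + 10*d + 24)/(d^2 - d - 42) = (d + 4)/(d - 7)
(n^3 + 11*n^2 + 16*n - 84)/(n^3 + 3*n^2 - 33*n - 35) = (n^2 + 4*n - 12)/(n^2 - 4*n - 5)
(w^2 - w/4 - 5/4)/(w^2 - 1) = (w - 5/4)/(w - 1)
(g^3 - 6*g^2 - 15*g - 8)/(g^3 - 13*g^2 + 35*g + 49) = (g^2 - 7*g - 8)/(g^2 - 14*g + 49)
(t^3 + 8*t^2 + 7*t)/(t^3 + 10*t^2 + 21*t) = (t + 1)/(t + 3)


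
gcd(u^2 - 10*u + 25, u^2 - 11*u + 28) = 1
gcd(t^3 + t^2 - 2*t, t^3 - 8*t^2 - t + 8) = t - 1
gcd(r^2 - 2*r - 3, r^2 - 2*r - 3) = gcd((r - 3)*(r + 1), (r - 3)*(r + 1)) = r^2 - 2*r - 3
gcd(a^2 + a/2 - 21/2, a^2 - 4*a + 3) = a - 3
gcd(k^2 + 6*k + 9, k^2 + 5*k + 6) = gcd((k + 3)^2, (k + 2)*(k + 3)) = k + 3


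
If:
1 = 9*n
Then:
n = 1/9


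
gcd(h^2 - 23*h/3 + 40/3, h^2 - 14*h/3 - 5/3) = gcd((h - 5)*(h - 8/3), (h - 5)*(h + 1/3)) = h - 5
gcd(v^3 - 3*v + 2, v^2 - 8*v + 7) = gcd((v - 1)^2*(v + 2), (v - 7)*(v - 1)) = v - 1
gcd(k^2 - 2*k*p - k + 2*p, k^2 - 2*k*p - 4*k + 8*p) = -k + 2*p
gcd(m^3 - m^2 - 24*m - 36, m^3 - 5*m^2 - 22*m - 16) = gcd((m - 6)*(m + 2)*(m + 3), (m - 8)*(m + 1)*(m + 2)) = m + 2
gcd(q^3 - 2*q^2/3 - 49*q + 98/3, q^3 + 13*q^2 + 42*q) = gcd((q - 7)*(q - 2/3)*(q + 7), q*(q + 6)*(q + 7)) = q + 7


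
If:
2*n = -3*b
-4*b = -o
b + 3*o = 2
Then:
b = 2/13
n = -3/13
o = 8/13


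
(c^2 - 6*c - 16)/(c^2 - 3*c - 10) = (c - 8)/(c - 5)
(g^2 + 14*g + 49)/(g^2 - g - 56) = (g + 7)/(g - 8)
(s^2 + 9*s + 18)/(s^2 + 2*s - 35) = (s^2 + 9*s + 18)/(s^2 + 2*s - 35)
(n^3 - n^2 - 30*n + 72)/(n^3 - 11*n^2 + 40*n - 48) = (n + 6)/(n - 4)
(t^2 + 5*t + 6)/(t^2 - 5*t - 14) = (t + 3)/(t - 7)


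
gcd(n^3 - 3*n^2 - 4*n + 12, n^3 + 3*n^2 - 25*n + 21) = n - 3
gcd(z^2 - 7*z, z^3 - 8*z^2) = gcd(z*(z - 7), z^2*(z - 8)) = z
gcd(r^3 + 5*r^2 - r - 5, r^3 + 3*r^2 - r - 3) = r^2 - 1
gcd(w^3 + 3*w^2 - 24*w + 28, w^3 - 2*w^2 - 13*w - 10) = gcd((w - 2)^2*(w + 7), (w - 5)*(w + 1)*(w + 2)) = 1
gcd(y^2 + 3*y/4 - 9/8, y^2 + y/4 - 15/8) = y + 3/2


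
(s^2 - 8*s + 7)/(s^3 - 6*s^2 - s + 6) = (s - 7)/(s^2 - 5*s - 6)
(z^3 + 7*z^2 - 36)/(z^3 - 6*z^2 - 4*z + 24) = (z^2 + 9*z + 18)/(z^2 - 4*z - 12)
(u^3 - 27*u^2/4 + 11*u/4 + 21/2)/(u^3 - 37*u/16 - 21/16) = 4*(u - 6)/(4*u + 3)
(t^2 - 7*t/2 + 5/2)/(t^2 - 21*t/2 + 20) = (t - 1)/(t - 8)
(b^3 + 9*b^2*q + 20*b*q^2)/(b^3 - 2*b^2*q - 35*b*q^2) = (-b - 4*q)/(-b + 7*q)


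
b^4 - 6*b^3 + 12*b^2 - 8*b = b*(b - 2)^3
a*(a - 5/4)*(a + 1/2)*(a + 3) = a^4 + 9*a^3/4 - 23*a^2/8 - 15*a/8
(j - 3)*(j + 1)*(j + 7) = j^3 + 5*j^2 - 17*j - 21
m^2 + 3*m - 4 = (m - 1)*(m + 4)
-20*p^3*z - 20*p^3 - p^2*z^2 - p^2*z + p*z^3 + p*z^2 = (-5*p + z)*(4*p + z)*(p*z + p)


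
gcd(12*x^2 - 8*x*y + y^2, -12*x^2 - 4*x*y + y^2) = 6*x - y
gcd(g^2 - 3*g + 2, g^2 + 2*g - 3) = g - 1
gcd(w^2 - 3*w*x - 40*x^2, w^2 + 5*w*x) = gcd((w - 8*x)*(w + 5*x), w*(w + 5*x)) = w + 5*x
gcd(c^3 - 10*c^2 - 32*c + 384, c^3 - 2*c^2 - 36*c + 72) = c + 6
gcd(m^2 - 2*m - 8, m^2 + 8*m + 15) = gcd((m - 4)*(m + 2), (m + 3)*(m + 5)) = 1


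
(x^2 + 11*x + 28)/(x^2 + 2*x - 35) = (x + 4)/(x - 5)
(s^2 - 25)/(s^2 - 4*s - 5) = (s + 5)/(s + 1)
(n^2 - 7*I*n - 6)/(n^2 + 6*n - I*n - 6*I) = (n - 6*I)/(n + 6)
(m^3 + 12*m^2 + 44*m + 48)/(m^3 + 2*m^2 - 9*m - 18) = (m^2 + 10*m + 24)/(m^2 - 9)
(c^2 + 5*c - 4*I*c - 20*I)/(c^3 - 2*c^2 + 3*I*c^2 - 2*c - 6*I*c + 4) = (c^2 + c*(5 - 4*I) - 20*I)/(c^3 + c^2*(-2 + 3*I) + c*(-2 - 6*I) + 4)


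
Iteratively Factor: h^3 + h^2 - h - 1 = (h + 1)*(h^2 - 1) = (h - 1)*(h + 1)*(h + 1)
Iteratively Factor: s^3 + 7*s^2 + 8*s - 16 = (s + 4)*(s^2 + 3*s - 4) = (s + 4)^2*(s - 1)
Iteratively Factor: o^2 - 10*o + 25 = (o - 5)*(o - 5)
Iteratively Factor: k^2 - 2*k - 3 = (k + 1)*(k - 3)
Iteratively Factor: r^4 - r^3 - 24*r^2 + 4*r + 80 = (r + 2)*(r^3 - 3*r^2 - 18*r + 40) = (r - 2)*(r + 2)*(r^2 - r - 20) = (r - 2)*(r + 2)*(r + 4)*(r - 5)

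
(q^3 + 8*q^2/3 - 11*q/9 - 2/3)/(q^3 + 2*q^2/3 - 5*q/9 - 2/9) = (q + 3)/(q + 1)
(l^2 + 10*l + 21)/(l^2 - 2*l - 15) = (l + 7)/(l - 5)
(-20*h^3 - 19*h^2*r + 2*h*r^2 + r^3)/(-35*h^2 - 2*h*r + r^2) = (-4*h^2 - 3*h*r + r^2)/(-7*h + r)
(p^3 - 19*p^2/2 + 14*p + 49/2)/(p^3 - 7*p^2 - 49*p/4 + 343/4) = 2*(p + 1)/(2*p + 7)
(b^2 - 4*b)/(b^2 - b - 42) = b*(4 - b)/(-b^2 + b + 42)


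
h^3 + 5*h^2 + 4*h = h*(h + 1)*(h + 4)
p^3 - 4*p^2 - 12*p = p*(p - 6)*(p + 2)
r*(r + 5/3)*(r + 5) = r^3 + 20*r^2/3 + 25*r/3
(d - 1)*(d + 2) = d^2 + d - 2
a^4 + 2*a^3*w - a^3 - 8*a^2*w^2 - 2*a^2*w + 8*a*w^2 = a*(a - 1)*(a - 2*w)*(a + 4*w)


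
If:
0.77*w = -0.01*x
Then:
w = -0.012987012987013*x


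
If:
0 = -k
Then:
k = 0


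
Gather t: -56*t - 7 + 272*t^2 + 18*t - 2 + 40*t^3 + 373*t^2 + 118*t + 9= 40*t^3 + 645*t^2 + 80*t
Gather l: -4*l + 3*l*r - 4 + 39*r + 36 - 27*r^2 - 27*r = l*(3*r - 4) - 27*r^2 + 12*r + 32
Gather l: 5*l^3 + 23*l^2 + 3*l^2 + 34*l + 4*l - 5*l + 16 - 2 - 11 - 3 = 5*l^3 + 26*l^2 + 33*l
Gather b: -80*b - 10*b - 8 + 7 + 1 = -90*b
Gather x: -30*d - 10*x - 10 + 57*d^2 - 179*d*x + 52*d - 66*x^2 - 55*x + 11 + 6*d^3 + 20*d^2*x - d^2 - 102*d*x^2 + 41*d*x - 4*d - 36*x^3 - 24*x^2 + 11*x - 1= 6*d^3 + 56*d^2 + 18*d - 36*x^3 + x^2*(-102*d - 90) + x*(20*d^2 - 138*d - 54)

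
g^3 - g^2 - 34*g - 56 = (g - 7)*(g + 2)*(g + 4)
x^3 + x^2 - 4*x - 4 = (x - 2)*(x + 1)*(x + 2)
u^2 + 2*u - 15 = (u - 3)*(u + 5)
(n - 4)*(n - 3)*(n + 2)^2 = n^4 - 3*n^3 - 12*n^2 + 20*n + 48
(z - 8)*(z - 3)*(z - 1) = z^3 - 12*z^2 + 35*z - 24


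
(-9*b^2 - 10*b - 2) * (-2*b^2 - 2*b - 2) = 18*b^4 + 38*b^3 + 42*b^2 + 24*b + 4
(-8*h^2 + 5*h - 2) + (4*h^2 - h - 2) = -4*h^2 + 4*h - 4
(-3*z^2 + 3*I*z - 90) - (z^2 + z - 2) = -4*z^2 - z + 3*I*z - 88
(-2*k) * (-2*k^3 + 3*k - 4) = 4*k^4 - 6*k^2 + 8*k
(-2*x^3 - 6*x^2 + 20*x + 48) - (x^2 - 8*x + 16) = -2*x^3 - 7*x^2 + 28*x + 32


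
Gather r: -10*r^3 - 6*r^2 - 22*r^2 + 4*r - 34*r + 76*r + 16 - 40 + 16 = -10*r^3 - 28*r^2 + 46*r - 8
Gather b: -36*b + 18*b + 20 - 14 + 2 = 8 - 18*b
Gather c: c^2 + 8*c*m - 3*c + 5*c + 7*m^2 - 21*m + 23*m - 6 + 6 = c^2 + c*(8*m + 2) + 7*m^2 + 2*m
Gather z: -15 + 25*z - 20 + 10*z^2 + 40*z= 10*z^2 + 65*z - 35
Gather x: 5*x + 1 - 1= 5*x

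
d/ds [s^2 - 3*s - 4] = 2*s - 3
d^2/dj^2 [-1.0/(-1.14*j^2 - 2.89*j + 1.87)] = (-2.5992*j^2 - 6.5892*j + 1.0*(2.28*j + 2.89)*(4.56*j + 5.78) + 4.2636)/(1.14*j^2 + 2.89*j - 1.87)^3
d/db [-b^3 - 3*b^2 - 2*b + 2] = -3*b^2 - 6*b - 2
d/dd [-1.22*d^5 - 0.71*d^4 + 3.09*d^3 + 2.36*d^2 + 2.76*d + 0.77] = -6.1*d^4 - 2.84*d^3 + 9.27*d^2 + 4.72*d + 2.76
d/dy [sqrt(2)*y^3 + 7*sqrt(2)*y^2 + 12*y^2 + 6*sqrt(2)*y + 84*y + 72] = 3*sqrt(2)*y^2 + 14*sqrt(2)*y + 24*y + 6*sqrt(2) + 84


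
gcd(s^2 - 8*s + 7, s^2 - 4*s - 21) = s - 7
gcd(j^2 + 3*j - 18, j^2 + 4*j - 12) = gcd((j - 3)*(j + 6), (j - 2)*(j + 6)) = j + 6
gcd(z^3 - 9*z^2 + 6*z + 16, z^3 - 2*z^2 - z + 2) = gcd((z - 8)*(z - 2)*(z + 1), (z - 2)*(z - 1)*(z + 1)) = z^2 - z - 2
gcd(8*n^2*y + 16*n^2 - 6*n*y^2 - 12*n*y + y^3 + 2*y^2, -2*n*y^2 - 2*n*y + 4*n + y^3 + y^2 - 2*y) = -2*n*y - 4*n + y^2 + 2*y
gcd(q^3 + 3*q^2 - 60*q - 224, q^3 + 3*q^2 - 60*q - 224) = q^3 + 3*q^2 - 60*q - 224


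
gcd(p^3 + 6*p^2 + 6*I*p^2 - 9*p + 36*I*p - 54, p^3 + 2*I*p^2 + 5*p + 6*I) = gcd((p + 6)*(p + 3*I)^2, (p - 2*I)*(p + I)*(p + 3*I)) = p + 3*I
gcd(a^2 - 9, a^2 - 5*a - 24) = a + 3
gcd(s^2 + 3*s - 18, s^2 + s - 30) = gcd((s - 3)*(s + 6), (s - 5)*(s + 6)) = s + 6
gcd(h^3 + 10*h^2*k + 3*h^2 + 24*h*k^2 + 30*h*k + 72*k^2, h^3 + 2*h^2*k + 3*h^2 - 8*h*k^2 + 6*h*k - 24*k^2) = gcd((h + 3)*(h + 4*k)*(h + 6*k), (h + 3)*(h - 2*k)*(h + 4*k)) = h^2 + 4*h*k + 3*h + 12*k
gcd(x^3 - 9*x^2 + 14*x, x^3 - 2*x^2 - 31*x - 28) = x - 7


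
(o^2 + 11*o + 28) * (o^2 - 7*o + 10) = o^4 + 4*o^3 - 39*o^2 - 86*o + 280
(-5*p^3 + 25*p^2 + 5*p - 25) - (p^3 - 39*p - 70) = -6*p^3 + 25*p^2 + 44*p + 45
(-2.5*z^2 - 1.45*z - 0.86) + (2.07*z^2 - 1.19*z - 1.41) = -0.43*z^2 - 2.64*z - 2.27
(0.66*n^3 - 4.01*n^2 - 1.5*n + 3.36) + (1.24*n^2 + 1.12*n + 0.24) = 0.66*n^3 - 2.77*n^2 - 0.38*n + 3.6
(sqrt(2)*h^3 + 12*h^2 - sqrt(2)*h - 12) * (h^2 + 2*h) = sqrt(2)*h^5 + 2*sqrt(2)*h^4 + 12*h^4 - sqrt(2)*h^3 + 24*h^3 - 12*h^2 - 2*sqrt(2)*h^2 - 24*h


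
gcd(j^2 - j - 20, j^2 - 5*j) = j - 5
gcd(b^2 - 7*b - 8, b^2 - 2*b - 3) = b + 1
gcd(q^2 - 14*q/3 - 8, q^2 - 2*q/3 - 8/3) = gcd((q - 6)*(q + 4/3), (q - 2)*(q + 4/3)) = q + 4/3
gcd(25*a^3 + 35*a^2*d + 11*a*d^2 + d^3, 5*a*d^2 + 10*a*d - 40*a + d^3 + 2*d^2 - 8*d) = 5*a + d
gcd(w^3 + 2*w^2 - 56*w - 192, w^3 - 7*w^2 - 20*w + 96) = w^2 - 4*w - 32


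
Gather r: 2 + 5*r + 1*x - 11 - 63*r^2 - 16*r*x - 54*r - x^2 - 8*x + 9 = -63*r^2 + r*(-16*x - 49) - x^2 - 7*x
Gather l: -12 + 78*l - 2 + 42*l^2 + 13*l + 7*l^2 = 49*l^2 + 91*l - 14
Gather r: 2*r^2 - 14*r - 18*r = 2*r^2 - 32*r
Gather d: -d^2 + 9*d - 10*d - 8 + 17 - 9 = -d^2 - d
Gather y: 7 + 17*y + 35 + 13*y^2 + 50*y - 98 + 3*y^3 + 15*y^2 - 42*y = 3*y^3 + 28*y^2 + 25*y - 56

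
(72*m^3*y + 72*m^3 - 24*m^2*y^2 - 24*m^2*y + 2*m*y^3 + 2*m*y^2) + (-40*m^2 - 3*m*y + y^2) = 72*m^3*y + 72*m^3 - 24*m^2*y^2 - 24*m^2*y - 40*m^2 + 2*m*y^3 + 2*m*y^2 - 3*m*y + y^2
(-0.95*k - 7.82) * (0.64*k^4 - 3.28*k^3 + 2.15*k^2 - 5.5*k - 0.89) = -0.608*k^5 - 1.8888*k^4 + 23.6071*k^3 - 11.588*k^2 + 43.8555*k + 6.9598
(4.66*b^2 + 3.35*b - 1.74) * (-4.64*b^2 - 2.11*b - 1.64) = -21.6224*b^4 - 25.3766*b^3 - 6.6373*b^2 - 1.8226*b + 2.8536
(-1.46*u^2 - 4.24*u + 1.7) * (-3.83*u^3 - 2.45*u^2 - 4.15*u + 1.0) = 5.5918*u^5 + 19.8162*u^4 + 9.936*u^3 + 11.971*u^2 - 11.295*u + 1.7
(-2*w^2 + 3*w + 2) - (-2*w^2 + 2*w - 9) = w + 11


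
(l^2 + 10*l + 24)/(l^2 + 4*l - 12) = (l + 4)/(l - 2)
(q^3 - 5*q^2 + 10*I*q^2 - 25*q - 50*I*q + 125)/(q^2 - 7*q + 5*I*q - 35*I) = (q^2 + 5*q*(-1 + I) - 25*I)/(q - 7)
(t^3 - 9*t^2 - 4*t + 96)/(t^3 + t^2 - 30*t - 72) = (t^2 - 12*t + 32)/(t^2 - 2*t - 24)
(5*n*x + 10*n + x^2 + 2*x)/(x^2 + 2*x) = (5*n + x)/x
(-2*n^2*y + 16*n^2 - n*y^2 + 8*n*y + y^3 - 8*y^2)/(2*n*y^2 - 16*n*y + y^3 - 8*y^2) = (-2*n^2 - n*y + y^2)/(y*(2*n + y))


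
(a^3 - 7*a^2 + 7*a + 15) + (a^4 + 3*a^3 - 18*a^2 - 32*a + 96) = a^4 + 4*a^3 - 25*a^2 - 25*a + 111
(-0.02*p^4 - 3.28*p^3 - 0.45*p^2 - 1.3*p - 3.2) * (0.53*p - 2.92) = -0.0106*p^5 - 1.68*p^4 + 9.3391*p^3 + 0.625*p^2 + 2.1*p + 9.344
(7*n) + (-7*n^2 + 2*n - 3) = -7*n^2 + 9*n - 3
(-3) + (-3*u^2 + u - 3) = -3*u^2 + u - 6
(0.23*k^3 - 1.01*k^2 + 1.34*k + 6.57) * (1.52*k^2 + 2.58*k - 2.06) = 0.3496*k^5 - 0.9418*k^4 - 1.0428*k^3 + 15.5242*k^2 + 14.1902*k - 13.5342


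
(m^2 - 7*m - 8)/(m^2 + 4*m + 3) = (m - 8)/(m + 3)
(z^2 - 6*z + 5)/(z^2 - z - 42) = (-z^2 + 6*z - 5)/(-z^2 + z + 42)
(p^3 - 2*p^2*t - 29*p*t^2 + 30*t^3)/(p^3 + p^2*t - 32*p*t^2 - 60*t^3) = (p - t)/(p + 2*t)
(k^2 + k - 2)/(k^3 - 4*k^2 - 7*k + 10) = 1/(k - 5)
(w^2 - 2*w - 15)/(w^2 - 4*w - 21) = (w - 5)/(w - 7)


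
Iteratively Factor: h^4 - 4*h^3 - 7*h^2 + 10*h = (h)*(h^3 - 4*h^2 - 7*h + 10) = h*(h - 1)*(h^2 - 3*h - 10) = h*(h - 1)*(h + 2)*(h - 5)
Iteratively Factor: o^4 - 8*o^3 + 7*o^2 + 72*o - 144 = (o - 3)*(o^3 - 5*o^2 - 8*o + 48) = (o - 4)*(o - 3)*(o^2 - o - 12) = (o - 4)*(o - 3)*(o + 3)*(o - 4)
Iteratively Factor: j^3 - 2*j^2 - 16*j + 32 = (j + 4)*(j^2 - 6*j + 8) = (j - 2)*(j + 4)*(j - 4)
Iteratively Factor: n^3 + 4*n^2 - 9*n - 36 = (n + 3)*(n^2 + n - 12) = (n + 3)*(n + 4)*(n - 3)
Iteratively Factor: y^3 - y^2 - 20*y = (y + 4)*(y^2 - 5*y) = (y - 5)*(y + 4)*(y)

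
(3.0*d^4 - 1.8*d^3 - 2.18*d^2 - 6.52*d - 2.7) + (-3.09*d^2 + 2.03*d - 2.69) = 3.0*d^4 - 1.8*d^3 - 5.27*d^2 - 4.49*d - 5.39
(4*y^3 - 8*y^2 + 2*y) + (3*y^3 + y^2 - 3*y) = 7*y^3 - 7*y^2 - y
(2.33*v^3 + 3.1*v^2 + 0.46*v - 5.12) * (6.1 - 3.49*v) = -8.1317*v^4 + 3.394*v^3 + 17.3046*v^2 + 20.6748*v - 31.232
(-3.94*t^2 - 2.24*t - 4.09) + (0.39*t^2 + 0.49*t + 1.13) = -3.55*t^2 - 1.75*t - 2.96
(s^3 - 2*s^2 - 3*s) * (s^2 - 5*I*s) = s^5 - 2*s^4 - 5*I*s^4 - 3*s^3 + 10*I*s^3 + 15*I*s^2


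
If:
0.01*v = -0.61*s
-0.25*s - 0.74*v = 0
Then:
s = 0.00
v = 0.00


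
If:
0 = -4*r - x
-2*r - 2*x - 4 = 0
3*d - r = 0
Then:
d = 2/9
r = 2/3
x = -8/3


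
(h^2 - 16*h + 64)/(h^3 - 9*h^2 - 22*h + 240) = (h - 8)/(h^2 - h - 30)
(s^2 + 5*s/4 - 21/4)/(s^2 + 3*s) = (s - 7/4)/s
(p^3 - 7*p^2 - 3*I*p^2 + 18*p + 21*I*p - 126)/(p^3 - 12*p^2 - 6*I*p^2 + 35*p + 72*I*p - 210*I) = (p + 3*I)/(p - 5)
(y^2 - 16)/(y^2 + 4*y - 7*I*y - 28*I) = (y - 4)/(y - 7*I)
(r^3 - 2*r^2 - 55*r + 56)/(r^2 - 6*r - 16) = (r^2 + 6*r - 7)/(r + 2)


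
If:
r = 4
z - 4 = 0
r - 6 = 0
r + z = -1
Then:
No Solution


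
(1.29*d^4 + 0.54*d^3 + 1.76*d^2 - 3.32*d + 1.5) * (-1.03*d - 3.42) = -1.3287*d^5 - 4.968*d^4 - 3.6596*d^3 - 2.5996*d^2 + 9.8094*d - 5.13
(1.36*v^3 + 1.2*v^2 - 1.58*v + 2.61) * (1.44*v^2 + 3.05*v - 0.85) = 1.9584*v^5 + 5.876*v^4 + 0.2288*v^3 - 2.0806*v^2 + 9.3035*v - 2.2185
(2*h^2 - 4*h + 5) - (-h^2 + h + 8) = 3*h^2 - 5*h - 3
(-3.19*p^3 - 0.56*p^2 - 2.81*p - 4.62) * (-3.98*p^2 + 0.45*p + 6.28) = 12.6962*p^5 + 0.7933*p^4 - 9.1014*p^3 + 13.6063*p^2 - 19.7258*p - 29.0136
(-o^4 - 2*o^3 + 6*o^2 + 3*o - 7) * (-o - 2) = o^5 + 4*o^4 - 2*o^3 - 15*o^2 + o + 14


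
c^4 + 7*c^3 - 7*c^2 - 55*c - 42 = (c - 3)*(c + 1)*(c + 2)*(c + 7)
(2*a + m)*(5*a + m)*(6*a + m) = 60*a^3 + 52*a^2*m + 13*a*m^2 + m^3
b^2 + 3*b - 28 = (b - 4)*(b + 7)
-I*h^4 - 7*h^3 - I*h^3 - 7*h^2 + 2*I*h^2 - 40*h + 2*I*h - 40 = (h - 5*I)*(h - 4*I)*(h + 2*I)*(-I*h - I)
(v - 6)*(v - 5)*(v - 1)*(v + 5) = v^4 - 7*v^3 - 19*v^2 + 175*v - 150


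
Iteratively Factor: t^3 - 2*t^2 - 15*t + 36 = (t - 3)*(t^2 + t - 12) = (t - 3)*(t + 4)*(t - 3)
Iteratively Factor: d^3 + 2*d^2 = (d)*(d^2 + 2*d) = d*(d + 2)*(d)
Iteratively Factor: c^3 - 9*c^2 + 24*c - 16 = (c - 4)*(c^2 - 5*c + 4) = (c - 4)^2*(c - 1)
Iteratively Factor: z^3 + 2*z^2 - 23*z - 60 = (z + 3)*(z^2 - z - 20) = (z + 3)*(z + 4)*(z - 5)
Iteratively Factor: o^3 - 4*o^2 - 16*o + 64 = (o - 4)*(o^2 - 16) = (o - 4)^2*(o + 4)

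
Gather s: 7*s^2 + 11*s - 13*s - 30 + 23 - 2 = 7*s^2 - 2*s - 9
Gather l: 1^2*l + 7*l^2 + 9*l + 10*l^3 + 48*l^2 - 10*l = 10*l^3 + 55*l^2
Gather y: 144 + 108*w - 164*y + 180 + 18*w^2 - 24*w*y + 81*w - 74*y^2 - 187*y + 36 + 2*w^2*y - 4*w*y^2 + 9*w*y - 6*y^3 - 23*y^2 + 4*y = 18*w^2 + 189*w - 6*y^3 + y^2*(-4*w - 97) + y*(2*w^2 - 15*w - 347) + 360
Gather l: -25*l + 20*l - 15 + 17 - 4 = -5*l - 2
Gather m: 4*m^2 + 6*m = 4*m^2 + 6*m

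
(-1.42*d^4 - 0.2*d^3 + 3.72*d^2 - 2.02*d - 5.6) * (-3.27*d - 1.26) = 4.6434*d^5 + 2.4432*d^4 - 11.9124*d^3 + 1.9182*d^2 + 20.8572*d + 7.056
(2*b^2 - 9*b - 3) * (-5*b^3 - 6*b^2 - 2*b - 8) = -10*b^5 + 33*b^4 + 65*b^3 + 20*b^2 + 78*b + 24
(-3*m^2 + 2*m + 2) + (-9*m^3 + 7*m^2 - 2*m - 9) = -9*m^3 + 4*m^2 - 7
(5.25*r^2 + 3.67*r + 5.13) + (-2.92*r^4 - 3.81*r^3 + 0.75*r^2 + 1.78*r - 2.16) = -2.92*r^4 - 3.81*r^3 + 6.0*r^2 + 5.45*r + 2.97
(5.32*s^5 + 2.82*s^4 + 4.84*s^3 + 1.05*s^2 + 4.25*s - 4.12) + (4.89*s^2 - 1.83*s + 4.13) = 5.32*s^5 + 2.82*s^4 + 4.84*s^3 + 5.94*s^2 + 2.42*s + 0.00999999999999979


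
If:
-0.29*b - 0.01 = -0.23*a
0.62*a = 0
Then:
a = 0.00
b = -0.03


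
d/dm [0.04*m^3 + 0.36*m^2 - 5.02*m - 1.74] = 0.12*m^2 + 0.72*m - 5.02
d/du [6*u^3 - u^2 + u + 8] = 18*u^2 - 2*u + 1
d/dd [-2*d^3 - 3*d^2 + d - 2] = -6*d^2 - 6*d + 1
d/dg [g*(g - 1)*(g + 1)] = 3*g^2 - 1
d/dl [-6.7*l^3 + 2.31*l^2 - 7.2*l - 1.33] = -20.1*l^2 + 4.62*l - 7.2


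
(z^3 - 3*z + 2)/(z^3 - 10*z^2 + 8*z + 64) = (z^2 - 2*z + 1)/(z^2 - 12*z + 32)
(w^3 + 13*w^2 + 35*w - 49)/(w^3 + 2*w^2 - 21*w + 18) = (w^2 + 14*w + 49)/(w^2 + 3*w - 18)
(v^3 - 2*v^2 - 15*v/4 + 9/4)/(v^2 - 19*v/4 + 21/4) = (4*v^2 + 4*v - 3)/(4*v - 7)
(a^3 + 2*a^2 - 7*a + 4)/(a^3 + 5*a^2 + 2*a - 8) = (a - 1)/(a + 2)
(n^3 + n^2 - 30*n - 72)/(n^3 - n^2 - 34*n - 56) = (n^2 - 3*n - 18)/(n^2 - 5*n - 14)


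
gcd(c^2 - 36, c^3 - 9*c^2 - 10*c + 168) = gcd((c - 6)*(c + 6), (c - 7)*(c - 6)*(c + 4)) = c - 6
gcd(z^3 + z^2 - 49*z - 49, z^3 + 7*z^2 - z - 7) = z^2 + 8*z + 7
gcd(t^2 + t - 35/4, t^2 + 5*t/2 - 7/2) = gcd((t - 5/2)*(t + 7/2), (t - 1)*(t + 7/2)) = t + 7/2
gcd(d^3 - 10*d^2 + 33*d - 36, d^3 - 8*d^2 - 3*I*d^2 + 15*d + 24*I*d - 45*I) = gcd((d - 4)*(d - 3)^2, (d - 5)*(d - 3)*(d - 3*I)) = d - 3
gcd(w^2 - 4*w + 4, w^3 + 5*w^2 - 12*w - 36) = 1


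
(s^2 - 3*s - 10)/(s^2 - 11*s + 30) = (s + 2)/(s - 6)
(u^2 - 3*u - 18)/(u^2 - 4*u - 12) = (u + 3)/(u + 2)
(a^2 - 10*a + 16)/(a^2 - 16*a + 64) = (a - 2)/(a - 8)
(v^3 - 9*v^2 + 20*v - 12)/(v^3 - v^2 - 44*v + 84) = (v - 1)/(v + 7)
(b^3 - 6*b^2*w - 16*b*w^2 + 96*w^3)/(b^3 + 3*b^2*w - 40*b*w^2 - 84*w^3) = (b^2 - 16*w^2)/(b^2 + 9*b*w + 14*w^2)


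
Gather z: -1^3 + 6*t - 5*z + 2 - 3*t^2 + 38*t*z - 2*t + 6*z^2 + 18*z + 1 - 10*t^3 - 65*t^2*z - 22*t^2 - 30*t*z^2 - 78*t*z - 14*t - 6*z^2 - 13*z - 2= -10*t^3 - 25*t^2 - 30*t*z^2 - 10*t + z*(-65*t^2 - 40*t)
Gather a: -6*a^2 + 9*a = -6*a^2 + 9*a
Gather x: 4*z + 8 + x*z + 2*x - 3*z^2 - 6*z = x*(z + 2) - 3*z^2 - 2*z + 8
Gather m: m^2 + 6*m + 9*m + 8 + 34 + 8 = m^2 + 15*m + 50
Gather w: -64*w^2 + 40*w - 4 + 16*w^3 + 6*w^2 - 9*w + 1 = 16*w^3 - 58*w^2 + 31*w - 3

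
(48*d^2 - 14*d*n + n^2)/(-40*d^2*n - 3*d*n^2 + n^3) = (-6*d + n)/(n*(5*d + n))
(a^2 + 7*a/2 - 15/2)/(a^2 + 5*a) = (a - 3/2)/a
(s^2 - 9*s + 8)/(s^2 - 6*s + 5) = (s - 8)/(s - 5)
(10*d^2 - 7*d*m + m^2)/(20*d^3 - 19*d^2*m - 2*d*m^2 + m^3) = (2*d - m)/(4*d^2 - 3*d*m - m^2)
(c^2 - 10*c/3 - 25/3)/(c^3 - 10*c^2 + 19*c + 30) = (c + 5/3)/(c^2 - 5*c - 6)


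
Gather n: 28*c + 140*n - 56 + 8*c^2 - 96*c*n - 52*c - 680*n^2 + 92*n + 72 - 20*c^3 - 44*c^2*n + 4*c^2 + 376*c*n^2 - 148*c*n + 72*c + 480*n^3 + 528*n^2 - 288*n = -20*c^3 + 12*c^2 + 48*c + 480*n^3 + n^2*(376*c - 152) + n*(-44*c^2 - 244*c - 56) + 16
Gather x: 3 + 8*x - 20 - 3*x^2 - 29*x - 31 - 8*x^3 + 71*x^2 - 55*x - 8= -8*x^3 + 68*x^2 - 76*x - 56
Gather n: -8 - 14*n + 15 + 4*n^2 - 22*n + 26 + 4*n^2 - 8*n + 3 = 8*n^2 - 44*n + 36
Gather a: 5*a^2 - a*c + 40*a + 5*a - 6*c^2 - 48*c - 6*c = 5*a^2 + a*(45 - c) - 6*c^2 - 54*c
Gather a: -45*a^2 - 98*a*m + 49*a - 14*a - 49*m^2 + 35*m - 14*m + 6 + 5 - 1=-45*a^2 + a*(35 - 98*m) - 49*m^2 + 21*m + 10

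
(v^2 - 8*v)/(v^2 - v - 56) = v/(v + 7)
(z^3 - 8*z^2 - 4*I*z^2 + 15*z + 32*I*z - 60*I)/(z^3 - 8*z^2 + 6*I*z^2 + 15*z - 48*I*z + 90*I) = (z - 4*I)/(z + 6*I)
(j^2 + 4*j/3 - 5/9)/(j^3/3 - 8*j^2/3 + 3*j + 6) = (9*j^2 + 12*j - 5)/(3*(j^3 - 8*j^2 + 9*j + 18))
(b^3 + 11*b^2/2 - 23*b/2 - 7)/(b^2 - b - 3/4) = 2*(b^2 + 5*b - 14)/(2*b - 3)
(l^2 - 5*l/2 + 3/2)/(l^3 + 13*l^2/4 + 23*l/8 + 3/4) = 4*(2*l^2 - 5*l + 3)/(8*l^3 + 26*l^2 + 23*l + 6)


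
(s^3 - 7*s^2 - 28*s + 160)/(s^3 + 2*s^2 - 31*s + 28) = (s^2 - 3*s - 40)/(s^2 + 6*s - 7)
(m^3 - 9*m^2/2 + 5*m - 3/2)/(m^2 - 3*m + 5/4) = 2*(m^2 - 4*m + 3)/(2*m - 5)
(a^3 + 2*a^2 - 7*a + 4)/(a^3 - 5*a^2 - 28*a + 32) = (a - 1)/(a - 8)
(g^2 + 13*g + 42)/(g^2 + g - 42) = (g + 6)/(g - 6)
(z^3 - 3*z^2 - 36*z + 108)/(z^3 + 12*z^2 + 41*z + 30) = (z^2 - 9*z + 18)/(z^2 + 6*z + 5)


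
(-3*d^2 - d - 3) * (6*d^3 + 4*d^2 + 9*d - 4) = -18*d^5 - 18*d^4 - 49*d^3 - 9*d^2 - 23*d + 12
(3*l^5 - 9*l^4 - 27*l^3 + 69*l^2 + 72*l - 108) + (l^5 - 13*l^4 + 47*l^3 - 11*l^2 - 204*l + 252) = 4*l^5 - 22*l^4 + 20*l^3 + 58*l^2 - 132*l + 144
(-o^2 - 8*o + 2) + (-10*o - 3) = -o^2 - 18*o - 1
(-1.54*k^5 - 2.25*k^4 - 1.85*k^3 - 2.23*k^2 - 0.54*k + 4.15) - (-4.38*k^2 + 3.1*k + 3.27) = -1.54*k^5 - 2.25*k^4 - 1.85*k^3 + 2.15*k^2 - 3.64*k + 0.88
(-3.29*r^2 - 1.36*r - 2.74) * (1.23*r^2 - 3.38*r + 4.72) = -4.0467*r^4 + 9.4474*r^3 - 14.3022*r^2 + 2.842*r - 12.9328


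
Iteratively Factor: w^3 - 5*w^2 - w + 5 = (w - 5)*(w^2 - 1) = (w - 5)*(w - 1)*(w + 1)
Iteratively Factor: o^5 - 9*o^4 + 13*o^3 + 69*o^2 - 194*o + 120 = (o - 2)*(o^4 - 7*o^3 - o^2 + 67*o - 60) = (o - 4)*(o - 2)*(o^3 - 3*o^2 - 13*o + 15) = (o - 4)*(o - 2)*(o + 3)*(o^2 - 6*o + 5) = (o - 4)*(o - 2)*(o - 1)*(o + 3)*(o - 5)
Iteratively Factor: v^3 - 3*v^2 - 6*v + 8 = (v + 2)*(v^2 - 5*v + 4) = (v - 1)*(v + 2)*(v - 4)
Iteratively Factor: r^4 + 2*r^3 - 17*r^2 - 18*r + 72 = (r + 4)*(r^3 - 2*r^2 - 9*r + 18) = (r + 3)*(r + 4)*(r^2 - 5*r + 6) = (r - 2)*(r + 3)*(r + 4)*(r - 3)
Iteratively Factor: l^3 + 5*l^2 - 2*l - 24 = (l - 2)*(l^2 + 7*l + 12) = (l - 2)*(l + 4)*(l + 3)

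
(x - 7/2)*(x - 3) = x^2 - 13*x/2 + 21/2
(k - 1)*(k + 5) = k^2 + 4*k - 5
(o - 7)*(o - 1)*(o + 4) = o^3 - 4*o^2 - 25*o + 28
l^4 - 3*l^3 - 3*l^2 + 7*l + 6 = (l - 3)*(l - 2)*(l + 1)^2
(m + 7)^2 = m^2 + 14*m + 49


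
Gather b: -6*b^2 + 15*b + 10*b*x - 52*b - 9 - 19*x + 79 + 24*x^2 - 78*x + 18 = -6*b^2 + b*(10*x - 37) + 24*x^2 - 97*x + 88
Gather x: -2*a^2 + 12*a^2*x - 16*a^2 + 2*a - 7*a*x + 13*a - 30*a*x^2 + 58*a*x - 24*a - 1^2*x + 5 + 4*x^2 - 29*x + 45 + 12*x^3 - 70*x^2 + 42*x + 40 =-18*a^2 - 9*a + 12*x^3 + x^2*(-30*a - 66) + x*(12*a^2 + 51*a + 12) + 90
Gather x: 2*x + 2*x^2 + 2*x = 2*x^2 + 4*x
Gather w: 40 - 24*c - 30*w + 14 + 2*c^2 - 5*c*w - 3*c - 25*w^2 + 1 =2*c^2 - 27*c - 25*w^2 + w*(-5*c - 30) + 55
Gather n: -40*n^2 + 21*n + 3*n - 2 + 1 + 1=-40*n^2 + 24*n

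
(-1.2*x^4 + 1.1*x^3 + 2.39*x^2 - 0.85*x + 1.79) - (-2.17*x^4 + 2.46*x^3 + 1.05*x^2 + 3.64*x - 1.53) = 0.97*x^4 - 1.36*x^3 + 1.34*x^2 - 4.49*x + 3.32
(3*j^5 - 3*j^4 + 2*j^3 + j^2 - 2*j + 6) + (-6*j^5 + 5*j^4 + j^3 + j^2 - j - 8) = -3*j^5 + 2*j^4 + 3*j^3 + 2*j^2 - 3*j - 2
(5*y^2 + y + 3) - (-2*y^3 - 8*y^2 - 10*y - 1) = 2*y^3 + 13*y^2 + 11*y + 4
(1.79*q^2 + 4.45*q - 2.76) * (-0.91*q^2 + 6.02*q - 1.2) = -1.6289*q^4 + 6.7263*q^3 + 27.1526*q^2 - 21.9552*q + 3.312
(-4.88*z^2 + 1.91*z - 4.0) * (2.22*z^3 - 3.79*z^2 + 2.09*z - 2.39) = -10.8336*z^5 + 22.7354*z^4 - 26.3181*z^3 + 30.8151*z^2 - 12.9249*z + 9.56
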